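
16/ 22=8/11 = 0.73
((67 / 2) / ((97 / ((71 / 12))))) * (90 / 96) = 23785/12416 = 1.92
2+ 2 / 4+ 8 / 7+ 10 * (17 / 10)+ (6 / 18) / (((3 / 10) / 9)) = 429/14 = 30.64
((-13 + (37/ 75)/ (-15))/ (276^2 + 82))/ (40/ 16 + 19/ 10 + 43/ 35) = -7331/241438275 = 0.00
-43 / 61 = -0.70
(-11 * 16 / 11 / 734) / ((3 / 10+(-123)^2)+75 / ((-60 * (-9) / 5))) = -1440/999487433 = 0.00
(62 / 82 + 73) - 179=-4315/41 = -105.24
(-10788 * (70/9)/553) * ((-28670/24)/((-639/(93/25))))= -159800846/151443 = -1055.19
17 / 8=2.12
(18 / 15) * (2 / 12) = 1/5 = 0.20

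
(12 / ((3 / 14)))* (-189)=-10584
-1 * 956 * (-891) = 851796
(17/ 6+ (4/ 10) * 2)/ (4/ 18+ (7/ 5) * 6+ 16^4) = 327/5899016 = 0.00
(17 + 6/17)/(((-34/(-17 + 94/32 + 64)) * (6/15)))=-69325/1088 = -63.72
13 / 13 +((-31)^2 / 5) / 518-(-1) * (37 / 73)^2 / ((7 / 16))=27027759/13802110 = 1.96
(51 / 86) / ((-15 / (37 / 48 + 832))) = -679541/20640 = -32.92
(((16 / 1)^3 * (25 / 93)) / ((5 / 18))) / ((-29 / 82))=-10076160/899 = -11208.19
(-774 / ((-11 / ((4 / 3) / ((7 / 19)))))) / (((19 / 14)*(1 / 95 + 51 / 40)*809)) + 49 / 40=488767427/347772920 = 1.41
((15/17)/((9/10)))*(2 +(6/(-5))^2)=172/51 = 3.37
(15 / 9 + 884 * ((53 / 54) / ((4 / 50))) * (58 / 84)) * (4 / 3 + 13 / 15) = 18686393/1134 = 16478.30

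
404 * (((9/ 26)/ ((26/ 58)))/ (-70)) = -26361/5915 = -4.46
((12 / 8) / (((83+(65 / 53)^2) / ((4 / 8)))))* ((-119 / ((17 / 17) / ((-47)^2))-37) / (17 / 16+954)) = -738508572/302273461 = -2.44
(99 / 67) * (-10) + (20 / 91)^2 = -8171390/554827 = -14.73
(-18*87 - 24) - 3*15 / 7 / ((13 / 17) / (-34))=-118680/91 = -1304.18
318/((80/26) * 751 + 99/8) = 33072/241607 = 0.14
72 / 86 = 36/43 = 0.84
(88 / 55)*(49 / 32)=49/20 = 2.45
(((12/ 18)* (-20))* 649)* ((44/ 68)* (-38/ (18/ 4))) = 21702560/459 = 47282.27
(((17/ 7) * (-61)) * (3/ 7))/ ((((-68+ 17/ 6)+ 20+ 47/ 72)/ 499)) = 111772008/157045 = 711.72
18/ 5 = 3.60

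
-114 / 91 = -1.25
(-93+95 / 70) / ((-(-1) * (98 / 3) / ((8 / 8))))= -3849/1372 = -2.81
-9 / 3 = -3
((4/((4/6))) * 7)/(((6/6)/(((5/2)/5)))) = 21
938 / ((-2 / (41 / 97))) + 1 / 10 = -198.14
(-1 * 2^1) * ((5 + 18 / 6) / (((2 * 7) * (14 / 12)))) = -48/49 = -0.98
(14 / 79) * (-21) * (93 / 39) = -9114/1027 = -8.87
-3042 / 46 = -1521/23 = -66.13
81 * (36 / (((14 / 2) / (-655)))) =-1909980/7 = -272854.29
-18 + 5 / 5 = -17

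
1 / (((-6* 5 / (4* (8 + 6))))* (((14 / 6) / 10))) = -8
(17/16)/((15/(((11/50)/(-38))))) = -187/456000 = 0.00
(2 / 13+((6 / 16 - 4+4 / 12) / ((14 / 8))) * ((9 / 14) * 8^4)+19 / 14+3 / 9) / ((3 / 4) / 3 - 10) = 37845230/74529 = 507.79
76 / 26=38/13 = 2.92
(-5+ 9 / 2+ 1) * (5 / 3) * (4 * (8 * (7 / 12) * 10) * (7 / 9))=9800/81 = 120.99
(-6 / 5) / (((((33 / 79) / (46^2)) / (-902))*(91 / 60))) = 328978752/91 = 3615151.12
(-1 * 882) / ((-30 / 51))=7497/5 = 1499.40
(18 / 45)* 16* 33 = 1056/5 = 211.20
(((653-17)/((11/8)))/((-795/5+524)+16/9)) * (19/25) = 870048/907775 = 0.96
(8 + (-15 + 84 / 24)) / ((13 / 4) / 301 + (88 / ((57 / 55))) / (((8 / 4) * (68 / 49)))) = -4083366/35705177 = -0.11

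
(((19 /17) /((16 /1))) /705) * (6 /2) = 19/63920 = 0.00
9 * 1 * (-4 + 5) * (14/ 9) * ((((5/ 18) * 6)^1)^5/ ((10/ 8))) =35000/243 = 144.03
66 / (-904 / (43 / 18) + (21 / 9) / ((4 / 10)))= -17028/96127 = -0.18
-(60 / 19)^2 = -3600/361 = -9.97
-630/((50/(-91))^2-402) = 1.57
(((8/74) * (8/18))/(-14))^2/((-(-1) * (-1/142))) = -9088/5433561 = 0.00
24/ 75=8/25 = 0.32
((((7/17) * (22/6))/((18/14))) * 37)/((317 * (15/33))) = 219373/727515 = 0.30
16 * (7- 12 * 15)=-2768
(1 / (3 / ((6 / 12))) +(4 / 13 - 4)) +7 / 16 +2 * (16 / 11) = -0.18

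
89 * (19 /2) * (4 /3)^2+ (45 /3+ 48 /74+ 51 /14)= 7097441/4662 = 1522.40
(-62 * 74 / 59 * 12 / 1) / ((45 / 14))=-290.31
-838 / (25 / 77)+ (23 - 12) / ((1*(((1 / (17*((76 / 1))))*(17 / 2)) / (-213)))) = -8967926/25 = -358717.04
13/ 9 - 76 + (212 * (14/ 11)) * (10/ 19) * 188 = 50078321/1881 = 26623.24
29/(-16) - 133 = -2157/16 = -134.81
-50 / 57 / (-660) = 5/3762 = 0.00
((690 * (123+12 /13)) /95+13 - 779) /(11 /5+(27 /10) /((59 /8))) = 9769220/186979 = 52.25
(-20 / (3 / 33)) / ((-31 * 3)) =220/93 = 2.37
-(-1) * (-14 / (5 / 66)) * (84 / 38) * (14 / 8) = -67914/95 = -714.88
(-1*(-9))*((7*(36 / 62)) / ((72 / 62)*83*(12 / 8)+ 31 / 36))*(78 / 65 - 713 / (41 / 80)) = -401136624/1147385 = -349.61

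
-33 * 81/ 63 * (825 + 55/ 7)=-1731510/49 = -35336.94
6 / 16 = 3/8 = 0.38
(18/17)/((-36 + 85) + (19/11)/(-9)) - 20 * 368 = -302289029/41072 = -7359.98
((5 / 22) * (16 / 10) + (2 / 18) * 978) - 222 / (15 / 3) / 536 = 4817657/44220 = 108.95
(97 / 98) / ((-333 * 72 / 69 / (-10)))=11155/391608 = 0.03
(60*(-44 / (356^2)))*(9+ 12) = -3465/7921 = -0.44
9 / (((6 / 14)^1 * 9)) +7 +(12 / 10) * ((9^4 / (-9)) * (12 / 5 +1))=-222374/75 = -2964.99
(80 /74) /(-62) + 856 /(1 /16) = 15709292/1147 = 13695.98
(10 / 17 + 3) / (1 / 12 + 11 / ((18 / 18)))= 732/2261 = 0.32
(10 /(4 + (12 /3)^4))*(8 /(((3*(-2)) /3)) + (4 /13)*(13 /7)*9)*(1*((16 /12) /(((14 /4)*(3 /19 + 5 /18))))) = 3648/94913 = 0.04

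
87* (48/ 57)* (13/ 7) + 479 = 81803/133 = 615.06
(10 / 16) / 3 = 0.21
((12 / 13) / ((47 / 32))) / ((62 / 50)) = 9600/18941 = 0.51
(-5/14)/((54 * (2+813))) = -1/123228 = 0.00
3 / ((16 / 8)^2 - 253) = -1/83 = -0.01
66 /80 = 33/40 = 0.82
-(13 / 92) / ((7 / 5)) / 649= -65/417956 = 0.00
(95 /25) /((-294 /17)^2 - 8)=0.01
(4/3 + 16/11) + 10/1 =422/33 = 12.79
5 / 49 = 0.10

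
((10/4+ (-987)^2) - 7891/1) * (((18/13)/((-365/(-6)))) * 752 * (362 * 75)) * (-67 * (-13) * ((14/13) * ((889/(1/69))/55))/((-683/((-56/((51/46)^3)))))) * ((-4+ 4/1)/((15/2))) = 0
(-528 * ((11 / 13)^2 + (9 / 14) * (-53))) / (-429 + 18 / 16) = -55558976/1349803 = -41.16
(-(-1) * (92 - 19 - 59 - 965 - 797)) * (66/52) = -28842/13 = -2218.62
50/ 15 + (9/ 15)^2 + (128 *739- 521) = 7055602/75 = 94074.69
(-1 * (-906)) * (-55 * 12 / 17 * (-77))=46042920/17 = 2708407.06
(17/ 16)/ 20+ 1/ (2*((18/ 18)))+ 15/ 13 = 1.71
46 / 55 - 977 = -976.16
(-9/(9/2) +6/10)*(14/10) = -49/25 = -1.96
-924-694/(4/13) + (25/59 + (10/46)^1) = -8627423/2714 = -3178.86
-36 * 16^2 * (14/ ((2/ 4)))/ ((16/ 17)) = -274176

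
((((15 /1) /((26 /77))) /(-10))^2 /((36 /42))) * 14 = 871563/2704 = 322.32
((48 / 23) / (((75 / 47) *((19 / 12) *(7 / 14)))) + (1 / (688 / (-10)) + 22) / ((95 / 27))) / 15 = 0.53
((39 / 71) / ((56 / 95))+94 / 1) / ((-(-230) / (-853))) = -321963997/914480 = -352.07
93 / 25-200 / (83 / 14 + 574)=685067/202975 = 3.38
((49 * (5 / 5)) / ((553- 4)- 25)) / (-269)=-49/140956 = 0.00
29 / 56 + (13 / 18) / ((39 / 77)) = 1.94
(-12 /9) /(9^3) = -4/2187 = 0.00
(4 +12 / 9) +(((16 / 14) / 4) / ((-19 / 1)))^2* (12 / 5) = 1415264/265335 = 5.33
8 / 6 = 4/3 = 1.33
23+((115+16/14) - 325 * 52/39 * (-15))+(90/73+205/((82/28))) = 3429002/511 = 6710.38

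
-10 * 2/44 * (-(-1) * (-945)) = 429.55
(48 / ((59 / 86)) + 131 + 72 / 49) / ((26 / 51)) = 29847291/75166 = 397.08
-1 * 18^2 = -324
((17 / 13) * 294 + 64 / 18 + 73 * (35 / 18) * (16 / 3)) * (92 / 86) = 18488044/15093 = 1224.94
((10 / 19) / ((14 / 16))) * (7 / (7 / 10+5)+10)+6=12.75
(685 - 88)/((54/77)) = 15323/18 = 851.28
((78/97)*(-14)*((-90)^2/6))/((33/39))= -19164600/1067 = -17961.20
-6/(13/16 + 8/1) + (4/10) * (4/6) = -292/705 = -0.41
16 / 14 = 8/7 = 1.14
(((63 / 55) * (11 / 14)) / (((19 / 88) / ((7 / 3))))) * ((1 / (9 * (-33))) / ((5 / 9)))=-28/475 = -0.06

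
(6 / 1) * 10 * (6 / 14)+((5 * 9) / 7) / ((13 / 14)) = 2970/91 = 32.64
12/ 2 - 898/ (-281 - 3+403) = -184/119 = -1.55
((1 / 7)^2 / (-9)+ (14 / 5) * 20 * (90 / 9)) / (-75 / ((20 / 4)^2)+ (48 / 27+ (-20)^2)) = 246959/175861 = 1.40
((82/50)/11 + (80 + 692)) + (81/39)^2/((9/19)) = 36308854/46475 = 781.26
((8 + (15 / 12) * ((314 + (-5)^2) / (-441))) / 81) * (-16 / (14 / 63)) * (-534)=1473484/441 = 3341.23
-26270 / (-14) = 1876.43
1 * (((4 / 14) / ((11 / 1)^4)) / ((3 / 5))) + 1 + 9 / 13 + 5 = 26749237/3996993 = 6.69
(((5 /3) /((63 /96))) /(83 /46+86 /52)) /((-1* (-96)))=1495/195426 = 0.01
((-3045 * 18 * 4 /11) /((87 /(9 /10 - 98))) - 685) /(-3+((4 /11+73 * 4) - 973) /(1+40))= -9723437/8840 = -1099.94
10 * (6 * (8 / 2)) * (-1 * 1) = -240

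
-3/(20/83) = -249/20 = -12.45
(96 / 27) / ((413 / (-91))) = -0.78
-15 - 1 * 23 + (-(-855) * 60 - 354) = 50908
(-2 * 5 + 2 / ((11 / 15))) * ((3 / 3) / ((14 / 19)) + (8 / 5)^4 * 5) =-43432/175 = -248.18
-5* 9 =-45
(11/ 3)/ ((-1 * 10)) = -11/30 = -0.37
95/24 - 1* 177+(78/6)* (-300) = -97753/24 = -4073.04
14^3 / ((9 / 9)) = 2744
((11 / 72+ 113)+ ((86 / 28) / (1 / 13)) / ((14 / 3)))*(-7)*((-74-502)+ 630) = -1288167/28 = -46005.96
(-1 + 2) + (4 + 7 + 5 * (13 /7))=149/7 = 21.29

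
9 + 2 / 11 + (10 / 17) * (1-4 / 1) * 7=-3.17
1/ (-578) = -1/578 = 0.00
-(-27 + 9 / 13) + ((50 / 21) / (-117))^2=158818066/6036849 = 26.31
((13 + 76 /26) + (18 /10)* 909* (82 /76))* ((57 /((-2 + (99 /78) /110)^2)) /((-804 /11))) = -571974390/1628033 = -351.33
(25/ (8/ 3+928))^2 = 5625/7795264 = 0.00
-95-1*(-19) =-76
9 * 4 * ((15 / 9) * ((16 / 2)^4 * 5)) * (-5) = -6144000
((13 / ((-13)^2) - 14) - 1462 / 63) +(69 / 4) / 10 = -1159849/32760 = -35.40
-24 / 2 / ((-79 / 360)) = 4320/79 = 54.68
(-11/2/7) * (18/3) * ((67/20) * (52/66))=-871/70 = -12.44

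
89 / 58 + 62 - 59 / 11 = 37113/638 = 58.17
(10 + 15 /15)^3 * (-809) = -1076779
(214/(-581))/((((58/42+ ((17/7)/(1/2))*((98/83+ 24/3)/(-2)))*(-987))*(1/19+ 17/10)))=-8132/798780087 = 0.00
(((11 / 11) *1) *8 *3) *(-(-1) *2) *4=192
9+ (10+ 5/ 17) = 328/17 = 19.29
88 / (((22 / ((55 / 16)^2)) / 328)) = 124025/8 = 15503.12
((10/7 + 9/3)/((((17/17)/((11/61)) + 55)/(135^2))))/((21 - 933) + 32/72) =-6214725/4249672 = -1.46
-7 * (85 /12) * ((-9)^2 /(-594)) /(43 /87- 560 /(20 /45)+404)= -51765/6549752 = -0.01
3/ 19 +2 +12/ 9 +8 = 655/57 = 11.49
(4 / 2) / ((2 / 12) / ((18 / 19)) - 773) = -216/83465 = 0.00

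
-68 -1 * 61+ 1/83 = -128.99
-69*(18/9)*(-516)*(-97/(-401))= 6907176/401 = 17224.88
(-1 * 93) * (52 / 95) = -4836/95 = -50.91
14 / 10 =7/5 = 1.40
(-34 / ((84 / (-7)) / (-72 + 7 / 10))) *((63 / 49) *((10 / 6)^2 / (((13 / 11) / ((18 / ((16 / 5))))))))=-9999825/2912 = -3434.01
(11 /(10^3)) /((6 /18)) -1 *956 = -955967/1000 = -955.97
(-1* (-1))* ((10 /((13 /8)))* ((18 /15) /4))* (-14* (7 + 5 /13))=-32256/169 = -190.86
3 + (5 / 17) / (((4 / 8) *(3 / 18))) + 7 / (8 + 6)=239/34 = 7.03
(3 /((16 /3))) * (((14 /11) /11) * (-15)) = -945/968 = -0.98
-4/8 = -0.50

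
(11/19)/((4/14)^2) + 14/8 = 168/19 = 8.84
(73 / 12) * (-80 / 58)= -730/87 = -8.39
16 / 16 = 1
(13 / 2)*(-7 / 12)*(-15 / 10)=91/16 = 5.69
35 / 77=5/11 = 0.45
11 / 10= 1.10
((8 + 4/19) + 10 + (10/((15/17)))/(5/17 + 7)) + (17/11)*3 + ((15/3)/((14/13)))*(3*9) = 20375896/136059 = 149.76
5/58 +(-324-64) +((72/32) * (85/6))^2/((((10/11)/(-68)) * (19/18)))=-638154883/8816 = -72385.99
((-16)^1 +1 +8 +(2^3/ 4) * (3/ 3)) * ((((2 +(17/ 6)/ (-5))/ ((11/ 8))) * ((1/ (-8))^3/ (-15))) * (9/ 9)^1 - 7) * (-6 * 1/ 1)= -2217557/10560 = -210.00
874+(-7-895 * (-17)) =16082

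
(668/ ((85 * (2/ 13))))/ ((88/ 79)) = 45.86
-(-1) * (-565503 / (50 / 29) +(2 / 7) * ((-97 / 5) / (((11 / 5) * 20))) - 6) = -631395892/1925 = -327997.87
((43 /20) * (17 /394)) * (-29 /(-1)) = 2.69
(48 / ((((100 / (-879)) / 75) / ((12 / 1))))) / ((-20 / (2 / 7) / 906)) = 4914765.26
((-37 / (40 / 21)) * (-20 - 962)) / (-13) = -381507/260 = -1467.33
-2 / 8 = -1/4 = -0.25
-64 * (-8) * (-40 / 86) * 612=-6266880/43 = -145741.40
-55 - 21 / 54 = -997/18 = -55.39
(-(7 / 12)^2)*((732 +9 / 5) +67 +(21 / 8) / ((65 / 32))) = -319333/1170 = -272.93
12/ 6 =2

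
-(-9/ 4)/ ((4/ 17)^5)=12778713/4096 = 3119.80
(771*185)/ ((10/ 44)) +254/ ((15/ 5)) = 1883036/3 = 627678.67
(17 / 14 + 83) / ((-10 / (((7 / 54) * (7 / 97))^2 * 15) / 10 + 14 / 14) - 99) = -2021985/20644076 = -0.10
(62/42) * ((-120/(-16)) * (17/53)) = 2635/742 = 3.55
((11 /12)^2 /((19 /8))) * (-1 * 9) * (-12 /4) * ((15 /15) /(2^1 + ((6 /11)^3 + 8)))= 483153/513988 = 0.94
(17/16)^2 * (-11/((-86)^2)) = -3179/1893376 = 0.00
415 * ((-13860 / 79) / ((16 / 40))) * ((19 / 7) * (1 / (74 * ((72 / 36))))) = -19515375/5846 = -3338.24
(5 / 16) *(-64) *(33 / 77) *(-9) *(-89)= -48060/7 = -6865.71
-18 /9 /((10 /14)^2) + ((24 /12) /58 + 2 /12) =-16177/4350 = -3.72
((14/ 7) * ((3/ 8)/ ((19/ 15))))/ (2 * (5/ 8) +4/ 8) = 45/133 = 0.34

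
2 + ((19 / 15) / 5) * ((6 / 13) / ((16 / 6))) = 2657/1300 = 2.04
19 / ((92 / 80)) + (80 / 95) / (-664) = 599214/36271 = 16.52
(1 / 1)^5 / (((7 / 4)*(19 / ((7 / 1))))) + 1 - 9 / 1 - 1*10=-338/19 = -17.79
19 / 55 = 0.35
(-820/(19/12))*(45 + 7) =-511680/19 = -26930.53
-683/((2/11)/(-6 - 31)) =277981/2 = 138990.50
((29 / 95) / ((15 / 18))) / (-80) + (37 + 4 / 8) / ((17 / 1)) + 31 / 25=1111541/323000 = 3.44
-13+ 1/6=-77/6 = -12.83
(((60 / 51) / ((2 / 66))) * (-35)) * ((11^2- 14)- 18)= -2055900/17 = -120935.29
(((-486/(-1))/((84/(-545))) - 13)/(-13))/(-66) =-44327/12012 = -3.69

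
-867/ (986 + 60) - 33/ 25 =-56193/26150 = -2.15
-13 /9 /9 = -13/81 = -0.16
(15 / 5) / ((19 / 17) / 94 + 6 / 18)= 14382/1655 = 8.69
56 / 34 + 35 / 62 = 2331/1054 = 2.21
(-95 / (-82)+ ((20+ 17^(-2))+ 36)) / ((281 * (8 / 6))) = 4063875/26636552 = 0.15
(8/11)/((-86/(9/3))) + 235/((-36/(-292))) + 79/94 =763071761/400158 = 1906.93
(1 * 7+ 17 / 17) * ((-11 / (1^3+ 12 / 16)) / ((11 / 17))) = -544/7 = -77.71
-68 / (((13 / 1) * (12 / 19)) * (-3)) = 2.76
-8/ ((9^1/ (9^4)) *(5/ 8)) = -46656/5 = -9331.20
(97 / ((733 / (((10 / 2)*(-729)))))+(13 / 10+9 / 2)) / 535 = -1746568/1960775 = -0.89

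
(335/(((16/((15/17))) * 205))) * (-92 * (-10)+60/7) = 1633125/19516 = 83.68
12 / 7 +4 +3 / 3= 47/7 = 6.71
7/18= 0.39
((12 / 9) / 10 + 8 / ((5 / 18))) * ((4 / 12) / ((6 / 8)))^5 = 444416/885735 = 0.50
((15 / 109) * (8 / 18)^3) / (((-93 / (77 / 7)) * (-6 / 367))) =645920/7389873 = 0.09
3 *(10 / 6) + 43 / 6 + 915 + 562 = 8935/6 = 1489.17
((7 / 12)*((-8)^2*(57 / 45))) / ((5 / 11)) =23408/225 = 104.04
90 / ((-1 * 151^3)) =-90/3442951 = 0.00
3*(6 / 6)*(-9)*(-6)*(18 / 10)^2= 13122/25 = 524.88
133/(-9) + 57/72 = -1007/72 = -13.99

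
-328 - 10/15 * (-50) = -884/3 = -294.67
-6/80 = -3/40 = -0.08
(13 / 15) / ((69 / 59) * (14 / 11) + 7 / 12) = 33748/80675 = 0.42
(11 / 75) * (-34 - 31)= -143/15 = -9.53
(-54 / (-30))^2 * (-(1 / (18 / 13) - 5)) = 693/50 = 13.86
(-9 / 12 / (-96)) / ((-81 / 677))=-677/10368 = -0.07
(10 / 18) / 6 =0.09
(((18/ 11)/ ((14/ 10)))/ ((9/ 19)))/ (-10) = -19/77 = -0.25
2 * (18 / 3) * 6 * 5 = 360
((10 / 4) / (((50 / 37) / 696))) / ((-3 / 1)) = -2146/5 = -429.20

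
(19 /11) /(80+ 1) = 19/891 = 0.02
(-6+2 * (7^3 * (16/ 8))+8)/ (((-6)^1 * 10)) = -229/10 = -22.90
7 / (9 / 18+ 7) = 14/15 = 0.93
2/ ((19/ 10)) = 20/19 = 1.05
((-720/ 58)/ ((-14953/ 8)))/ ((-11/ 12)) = -0.01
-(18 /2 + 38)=-47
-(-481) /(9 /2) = 962/9 = 106.89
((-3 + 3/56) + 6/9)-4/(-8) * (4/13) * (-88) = -34547/2184 = -15.82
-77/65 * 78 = -462/5 = -92.40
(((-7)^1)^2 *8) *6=2352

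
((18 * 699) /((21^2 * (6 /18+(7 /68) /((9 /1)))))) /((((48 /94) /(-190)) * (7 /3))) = -955036710/72373 = -13196.04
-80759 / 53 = -1523.75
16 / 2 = 8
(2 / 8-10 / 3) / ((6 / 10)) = -185/36 = -5.14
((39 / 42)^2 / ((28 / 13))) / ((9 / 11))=24167/49392 = 0.49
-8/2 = -4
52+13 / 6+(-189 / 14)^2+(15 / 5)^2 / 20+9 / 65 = 46216/195 = 237.01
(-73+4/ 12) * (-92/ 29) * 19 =381064/87 = 4380.05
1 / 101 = 0.01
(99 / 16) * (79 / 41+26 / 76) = 349965/24928 = 14.04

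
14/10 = 7/5 = 1.40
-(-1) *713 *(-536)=-382168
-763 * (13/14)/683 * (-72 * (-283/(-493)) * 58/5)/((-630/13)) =-20852572/2031925 = -10.26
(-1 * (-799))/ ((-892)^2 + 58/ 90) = 35955/35804909 = 0.00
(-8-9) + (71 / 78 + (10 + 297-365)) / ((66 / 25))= -198841/5148 = -38.62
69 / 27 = 2.56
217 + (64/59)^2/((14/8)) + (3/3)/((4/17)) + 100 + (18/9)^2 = 31767003/97468 = 325.92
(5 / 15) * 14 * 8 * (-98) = -10976/3 = -3658.67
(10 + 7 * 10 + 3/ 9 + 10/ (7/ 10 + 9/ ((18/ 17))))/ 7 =5618/483 = 11.63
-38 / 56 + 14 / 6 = 139/84 = 1.65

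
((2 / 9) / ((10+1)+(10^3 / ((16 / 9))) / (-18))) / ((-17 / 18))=16/1377 = 0.01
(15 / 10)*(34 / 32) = 51/32 = 1.59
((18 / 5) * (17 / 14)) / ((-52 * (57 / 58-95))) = 4437/4962230 = 0.00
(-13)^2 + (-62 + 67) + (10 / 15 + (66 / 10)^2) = 16367/75 = 218.23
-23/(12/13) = -299/12 = -24.92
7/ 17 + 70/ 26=686/221 = 3.10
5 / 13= 0.38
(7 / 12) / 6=7/72 = 0.10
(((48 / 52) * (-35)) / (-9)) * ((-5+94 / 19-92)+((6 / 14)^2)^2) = -27985400/84721 = -330.32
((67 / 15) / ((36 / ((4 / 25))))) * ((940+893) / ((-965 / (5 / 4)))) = -40937/868500 = -0.05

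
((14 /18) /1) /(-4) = -7/36 = -0.19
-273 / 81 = -3.37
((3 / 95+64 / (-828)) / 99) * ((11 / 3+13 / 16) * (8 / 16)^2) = -38657/74758464 = 0.00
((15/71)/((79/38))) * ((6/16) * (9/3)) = 2565/22436 = 0.11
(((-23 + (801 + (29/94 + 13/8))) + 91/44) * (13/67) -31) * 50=836404875/138556 = 6036.58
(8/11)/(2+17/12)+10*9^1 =40686/451 = 90.21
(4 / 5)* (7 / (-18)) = -14/45 = -0.31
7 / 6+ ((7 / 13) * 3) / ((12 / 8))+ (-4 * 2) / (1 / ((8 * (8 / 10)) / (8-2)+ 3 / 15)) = -3077/390 = -7.89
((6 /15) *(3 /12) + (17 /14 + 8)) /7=326/245 = 1.33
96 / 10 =48/5 = 9.60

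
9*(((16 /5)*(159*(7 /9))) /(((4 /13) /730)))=8449896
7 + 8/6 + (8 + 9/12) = 205/12 = 17.08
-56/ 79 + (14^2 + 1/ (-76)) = 1172449/6004 = 195.28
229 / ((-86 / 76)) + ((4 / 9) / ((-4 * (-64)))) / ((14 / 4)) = -17543189/86688 = -202.37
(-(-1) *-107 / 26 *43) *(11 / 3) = -50611/78 = -648.86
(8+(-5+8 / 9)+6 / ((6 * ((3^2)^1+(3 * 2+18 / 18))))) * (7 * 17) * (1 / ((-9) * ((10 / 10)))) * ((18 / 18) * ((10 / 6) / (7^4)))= -48365/1333584 = -0.04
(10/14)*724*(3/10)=1086/7 = 155.14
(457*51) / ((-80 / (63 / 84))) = -69921/320 = -218.50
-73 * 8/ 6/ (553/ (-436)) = 127312/1659 = 76.74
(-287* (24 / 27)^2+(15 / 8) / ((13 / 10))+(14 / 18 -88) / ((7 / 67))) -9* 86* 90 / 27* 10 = -791945087/29484 = -26860.16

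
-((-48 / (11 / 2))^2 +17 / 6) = -57353/726 = -79.00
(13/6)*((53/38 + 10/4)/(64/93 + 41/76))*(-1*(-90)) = 5367960/8677 = 618.64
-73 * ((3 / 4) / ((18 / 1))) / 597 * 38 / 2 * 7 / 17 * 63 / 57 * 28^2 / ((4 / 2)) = -175273/10149 = -17.27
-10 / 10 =-1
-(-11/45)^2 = -121/2025 = -0.06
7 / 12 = 0.58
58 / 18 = 29/9 = 3.22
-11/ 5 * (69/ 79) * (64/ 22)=-2208/395 = -5.59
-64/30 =-32/15 = -2.13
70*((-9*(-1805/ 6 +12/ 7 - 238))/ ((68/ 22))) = 218955/2 = 109477.50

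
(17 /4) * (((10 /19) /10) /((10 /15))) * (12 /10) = 153/380 = 0.40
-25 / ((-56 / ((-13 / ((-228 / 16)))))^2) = -4225/636804 = -0.01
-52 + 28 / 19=-960/19 = -50.53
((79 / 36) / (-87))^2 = 6241/9809424 = 0.00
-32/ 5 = -6.40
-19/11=-1.73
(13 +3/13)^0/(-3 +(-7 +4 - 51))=-1/57 = -0.02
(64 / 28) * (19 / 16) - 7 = -4.29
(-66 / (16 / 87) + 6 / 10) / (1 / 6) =-42993/20 = -2149.65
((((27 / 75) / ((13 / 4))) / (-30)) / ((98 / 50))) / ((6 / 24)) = -24/3185 = -0.01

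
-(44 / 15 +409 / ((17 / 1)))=-26.99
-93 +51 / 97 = -92.47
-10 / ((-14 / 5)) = 25/7 = 3.57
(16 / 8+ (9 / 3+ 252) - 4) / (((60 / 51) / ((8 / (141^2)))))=8602/99405 = 0.09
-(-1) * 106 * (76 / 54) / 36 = 1007/243 = 4.14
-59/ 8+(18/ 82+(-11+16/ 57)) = -334187/18696 = -17.87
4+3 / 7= 31/7 = 4.43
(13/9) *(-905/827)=-11765/7443 = -1.58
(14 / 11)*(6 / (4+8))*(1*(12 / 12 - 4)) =-21/11 = -1.91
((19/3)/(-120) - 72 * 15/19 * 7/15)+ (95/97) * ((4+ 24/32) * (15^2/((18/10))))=368184053/663480 = 554.93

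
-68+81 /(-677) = -46117/677 = -68.12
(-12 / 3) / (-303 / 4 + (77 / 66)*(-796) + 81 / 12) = 12/2993 = 0.00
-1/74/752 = -1/55648 = 0.00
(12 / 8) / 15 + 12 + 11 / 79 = 9669/790 = 12.24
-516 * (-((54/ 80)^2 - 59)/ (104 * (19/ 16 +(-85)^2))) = -0.04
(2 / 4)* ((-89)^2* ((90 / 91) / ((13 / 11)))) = 3920895/1183 = 3314.37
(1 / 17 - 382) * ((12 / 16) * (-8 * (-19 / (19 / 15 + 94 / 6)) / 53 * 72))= -399709080/114427 = -3493.14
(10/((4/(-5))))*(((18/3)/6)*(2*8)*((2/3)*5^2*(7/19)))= -70000/57 = -1228.07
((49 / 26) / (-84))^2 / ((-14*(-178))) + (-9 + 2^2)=-173272313/34654464 = -5.00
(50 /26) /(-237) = -25/3081 = -0.01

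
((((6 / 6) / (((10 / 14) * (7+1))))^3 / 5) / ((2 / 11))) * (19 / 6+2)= 116963/3840000 = 0.03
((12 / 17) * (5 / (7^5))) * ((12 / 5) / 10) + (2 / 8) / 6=1430323/34286280 = 0.04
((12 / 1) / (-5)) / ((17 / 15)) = -36/17 = -2.12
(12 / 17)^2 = 144/289 = 0.50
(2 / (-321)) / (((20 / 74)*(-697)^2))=-37/779723445 = 0.00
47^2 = 2209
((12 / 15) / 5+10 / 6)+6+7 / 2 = 1699/150 = 11.33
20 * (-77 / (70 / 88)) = -1936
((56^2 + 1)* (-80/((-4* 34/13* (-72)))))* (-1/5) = 66.64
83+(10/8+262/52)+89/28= 16829/182 = 92.47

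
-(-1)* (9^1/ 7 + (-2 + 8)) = 7.29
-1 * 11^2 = -121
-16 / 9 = -1.78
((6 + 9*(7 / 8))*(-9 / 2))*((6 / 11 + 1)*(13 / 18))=-24531/352 = -69.69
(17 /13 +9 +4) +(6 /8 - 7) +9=887/52 = 17.06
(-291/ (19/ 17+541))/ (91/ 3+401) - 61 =-80830065/1325056 = -61.00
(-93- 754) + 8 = -839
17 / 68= 1/4 = 0.25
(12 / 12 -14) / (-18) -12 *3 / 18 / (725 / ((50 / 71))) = 26695/37062 = 0.72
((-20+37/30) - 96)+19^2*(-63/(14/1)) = -26089/15 = -1739.27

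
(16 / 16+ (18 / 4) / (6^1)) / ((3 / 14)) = 49/6 = 8.17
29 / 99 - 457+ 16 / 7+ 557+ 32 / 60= 357283/3465 = 103.11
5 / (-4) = -5/4 = -1.25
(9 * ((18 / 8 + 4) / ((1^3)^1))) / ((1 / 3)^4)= 18225/4 = 4556.25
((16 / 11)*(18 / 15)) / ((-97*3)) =-32/5335 = -0.01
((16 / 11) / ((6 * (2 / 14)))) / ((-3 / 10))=-560/99 = -5.66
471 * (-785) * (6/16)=-138650.62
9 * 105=945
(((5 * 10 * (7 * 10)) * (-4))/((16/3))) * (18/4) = -23625/2 = -11812.50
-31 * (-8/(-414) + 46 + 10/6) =-306001/207 = -1478.27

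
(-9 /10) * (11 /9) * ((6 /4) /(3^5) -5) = 8899/1620 = 5.49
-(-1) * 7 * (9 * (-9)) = -567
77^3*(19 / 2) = 8674127/2 = 4337063.50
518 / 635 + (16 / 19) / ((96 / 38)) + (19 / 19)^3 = 4094/1905 = 2.15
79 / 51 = 1.55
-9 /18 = -1/2 = -0.50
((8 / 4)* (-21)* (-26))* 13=14196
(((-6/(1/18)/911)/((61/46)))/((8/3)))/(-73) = 1863/4056683 = 0.00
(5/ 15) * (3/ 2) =1/2 = 0.50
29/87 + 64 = 193/3 = 64.33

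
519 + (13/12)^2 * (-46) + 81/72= 16781/36 = 466.14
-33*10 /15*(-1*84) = 1848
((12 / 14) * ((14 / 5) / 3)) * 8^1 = 6.40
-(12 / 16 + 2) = -11/4 = -2.75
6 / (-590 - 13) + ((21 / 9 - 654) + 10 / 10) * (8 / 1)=-348758/67 = -5205.34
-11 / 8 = -1.38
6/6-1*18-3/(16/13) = -19.44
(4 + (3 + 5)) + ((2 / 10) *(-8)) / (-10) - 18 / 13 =3502/325 = 10.78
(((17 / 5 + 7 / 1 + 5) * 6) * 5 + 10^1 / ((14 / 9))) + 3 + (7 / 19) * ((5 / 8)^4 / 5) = 256825325/544768 = 471.44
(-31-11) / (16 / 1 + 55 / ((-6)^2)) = -1512/631 = -2.40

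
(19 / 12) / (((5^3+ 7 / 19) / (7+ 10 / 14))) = 1083/11116 = 0.10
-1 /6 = -0.17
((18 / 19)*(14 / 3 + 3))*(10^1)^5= 13800000/19 = 726315.79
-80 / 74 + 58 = 2106/37 = 56.92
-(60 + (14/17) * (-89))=226/17 = 13.29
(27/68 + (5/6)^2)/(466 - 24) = 167/67626 = 0.00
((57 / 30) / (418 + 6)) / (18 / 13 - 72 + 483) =247/22730640 = 0.00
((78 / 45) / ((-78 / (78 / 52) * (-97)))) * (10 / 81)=1/23571 = 0.00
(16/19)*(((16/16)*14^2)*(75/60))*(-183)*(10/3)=-2391200/19 = -125852.63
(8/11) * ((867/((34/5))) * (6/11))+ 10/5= 6362/121 = 52.58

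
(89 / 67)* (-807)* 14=-1005522/67 = -15007.79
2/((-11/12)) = -2.18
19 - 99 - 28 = -108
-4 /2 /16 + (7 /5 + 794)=31811/40 = 795.28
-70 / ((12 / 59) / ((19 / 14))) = -5605/12 = -467.08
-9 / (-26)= 9/26 = 0.35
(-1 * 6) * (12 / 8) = -9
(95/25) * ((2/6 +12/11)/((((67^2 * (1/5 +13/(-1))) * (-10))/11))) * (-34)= -15181/4309440 = 0.00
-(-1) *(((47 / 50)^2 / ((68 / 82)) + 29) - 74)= -3734431/85000 = -43.93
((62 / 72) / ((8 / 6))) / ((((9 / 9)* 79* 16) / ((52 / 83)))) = 403/1258944 = 0.00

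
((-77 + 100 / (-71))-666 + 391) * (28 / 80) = -43911/355 = -123.69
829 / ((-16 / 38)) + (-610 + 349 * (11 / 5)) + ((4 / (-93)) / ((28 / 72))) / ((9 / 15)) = -15721731/8680 = -1811.26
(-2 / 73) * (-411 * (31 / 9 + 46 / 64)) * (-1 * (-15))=821315/1168 = 703.18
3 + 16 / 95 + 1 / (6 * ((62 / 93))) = 1299/380 = 3.42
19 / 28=0.68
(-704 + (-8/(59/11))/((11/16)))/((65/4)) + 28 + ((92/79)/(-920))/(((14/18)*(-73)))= -957163757/61926046 = -15.46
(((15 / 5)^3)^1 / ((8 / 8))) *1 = 27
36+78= 114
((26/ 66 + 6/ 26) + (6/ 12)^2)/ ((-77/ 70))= -7505/9438 = -0.80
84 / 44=21/11 = 1.91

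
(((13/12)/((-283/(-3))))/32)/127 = 13/4600448 = 0.00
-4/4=-1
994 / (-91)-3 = -181/13 = -13.92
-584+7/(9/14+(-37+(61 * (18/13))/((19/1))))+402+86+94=-244908/110351 = -2.22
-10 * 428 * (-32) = 136960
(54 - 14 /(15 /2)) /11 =782/165 = 4.74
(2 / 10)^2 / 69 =1/1725 = 0.00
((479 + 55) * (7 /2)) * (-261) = -487809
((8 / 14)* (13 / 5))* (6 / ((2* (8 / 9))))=351/70 = 5.01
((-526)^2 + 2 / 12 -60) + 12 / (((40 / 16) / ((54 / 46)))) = 190869043/690 = 276621.80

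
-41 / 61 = -0.67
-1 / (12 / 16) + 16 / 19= -28/57 = -0.49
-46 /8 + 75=277/4 = 69.25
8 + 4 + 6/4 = 27/2 = 13.50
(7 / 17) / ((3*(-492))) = -7/25092 = 0.00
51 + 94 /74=52.27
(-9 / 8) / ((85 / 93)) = -837/680 = -1.23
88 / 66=1.33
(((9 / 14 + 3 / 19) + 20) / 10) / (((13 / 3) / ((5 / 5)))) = 16599/34580 = 0.48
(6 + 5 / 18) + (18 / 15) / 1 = 673/90 = 7.48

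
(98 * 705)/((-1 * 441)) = -470/3 = -156.67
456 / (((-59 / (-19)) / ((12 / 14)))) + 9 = 134.87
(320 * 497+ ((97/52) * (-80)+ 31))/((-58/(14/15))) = -2557.36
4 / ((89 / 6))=24/89 = 0.27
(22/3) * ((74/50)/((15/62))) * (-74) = -3734632/1125 = -3319.67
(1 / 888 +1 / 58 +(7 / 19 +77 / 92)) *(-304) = -27543134/74037 = -372.02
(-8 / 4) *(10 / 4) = -5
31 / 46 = 0.67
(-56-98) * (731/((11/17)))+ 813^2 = 486991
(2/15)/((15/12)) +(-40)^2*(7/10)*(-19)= -1595992/75 = -21279.89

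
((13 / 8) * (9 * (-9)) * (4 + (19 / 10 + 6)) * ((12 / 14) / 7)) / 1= -53703/280 = -191.80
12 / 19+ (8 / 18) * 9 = 88/19 = 4.63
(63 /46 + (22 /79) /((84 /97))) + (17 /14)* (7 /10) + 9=8807509/763140 = 11.54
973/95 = 10.24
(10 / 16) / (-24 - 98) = -5/976 = -0.01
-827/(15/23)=-19021/15 = -1268.07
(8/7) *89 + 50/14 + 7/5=3734/35 = 106.69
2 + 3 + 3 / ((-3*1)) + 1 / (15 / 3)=21/5 = 4.20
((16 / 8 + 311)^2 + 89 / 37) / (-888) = -604157/5476 = -110.33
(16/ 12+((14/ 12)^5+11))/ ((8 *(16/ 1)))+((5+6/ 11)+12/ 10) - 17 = -555165887/54743040 = -10.14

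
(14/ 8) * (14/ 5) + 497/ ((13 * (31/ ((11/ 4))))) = 66829/8060 = 8.29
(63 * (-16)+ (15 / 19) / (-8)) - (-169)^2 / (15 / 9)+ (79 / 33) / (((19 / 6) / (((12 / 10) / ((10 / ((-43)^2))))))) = -751436997/41800 = -17976.96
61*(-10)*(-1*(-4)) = -2440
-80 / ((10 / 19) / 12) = -1824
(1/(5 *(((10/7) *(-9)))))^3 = -343/91125000 = 0.00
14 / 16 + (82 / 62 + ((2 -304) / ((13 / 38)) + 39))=-2713227/3224 = -841.57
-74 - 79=-153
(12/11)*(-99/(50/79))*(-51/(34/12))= 76788/25 = 3071.52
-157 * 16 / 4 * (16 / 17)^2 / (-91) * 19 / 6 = 1527296/78897 = 19.36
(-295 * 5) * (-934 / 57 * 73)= 100568450/57 = 1764358.77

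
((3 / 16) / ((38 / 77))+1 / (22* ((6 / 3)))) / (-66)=-2693/441408 = -0.01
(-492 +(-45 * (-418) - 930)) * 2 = 34776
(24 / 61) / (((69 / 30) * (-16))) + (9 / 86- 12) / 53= -0.24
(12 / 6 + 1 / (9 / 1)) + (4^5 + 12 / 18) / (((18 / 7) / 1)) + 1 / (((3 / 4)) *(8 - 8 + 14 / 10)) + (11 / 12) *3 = 305647/756 = 404.29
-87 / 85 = -1.02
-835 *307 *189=-48449205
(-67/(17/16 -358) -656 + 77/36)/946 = -134392637/194493816 = -0.69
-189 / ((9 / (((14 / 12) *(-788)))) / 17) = 328202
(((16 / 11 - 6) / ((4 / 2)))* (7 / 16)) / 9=-0.11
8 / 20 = 2/5 = 0.40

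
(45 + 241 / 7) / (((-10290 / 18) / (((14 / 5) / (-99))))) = 1112/282975 = 0.00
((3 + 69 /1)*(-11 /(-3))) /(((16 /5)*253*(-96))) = -5/1472 = 0.00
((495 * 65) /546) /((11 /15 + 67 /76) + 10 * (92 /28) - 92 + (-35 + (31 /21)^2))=-897750/1376423 = -0.65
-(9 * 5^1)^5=-184528125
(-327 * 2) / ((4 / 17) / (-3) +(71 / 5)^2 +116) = -833850/404891 = -2.06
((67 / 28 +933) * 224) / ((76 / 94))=4923908/19 = 259153.05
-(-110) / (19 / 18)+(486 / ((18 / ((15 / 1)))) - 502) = 137/19 = 7.21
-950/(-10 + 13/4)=3800/27 = 140.74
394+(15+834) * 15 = 13129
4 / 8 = 1/2 = 0.50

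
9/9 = 1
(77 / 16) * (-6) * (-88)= 2541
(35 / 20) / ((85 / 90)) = 63/34 = 1.85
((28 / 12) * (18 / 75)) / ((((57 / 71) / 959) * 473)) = 953246/674025 = 1.41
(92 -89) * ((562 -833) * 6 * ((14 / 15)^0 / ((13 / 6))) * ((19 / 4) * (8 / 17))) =-5032.51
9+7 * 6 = 51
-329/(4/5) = -1645/4 = -411.25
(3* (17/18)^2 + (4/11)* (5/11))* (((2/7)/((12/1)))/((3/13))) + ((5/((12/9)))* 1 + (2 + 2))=13243579/1646568 = 8.04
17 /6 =2.83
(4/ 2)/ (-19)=-2/19 = -0.11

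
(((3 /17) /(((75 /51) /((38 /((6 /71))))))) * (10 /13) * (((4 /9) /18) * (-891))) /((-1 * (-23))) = -59356/1495 = -39.70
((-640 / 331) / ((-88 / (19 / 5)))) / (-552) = -38/251229 = 0.00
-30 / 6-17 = -22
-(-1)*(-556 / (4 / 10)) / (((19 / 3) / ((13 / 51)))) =-18070/323 = -55.94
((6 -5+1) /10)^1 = 1/5 = 0.20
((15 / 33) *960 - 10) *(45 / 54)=11725/33 = 355.30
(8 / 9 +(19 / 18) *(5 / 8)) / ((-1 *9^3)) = -223/104976 = 0.00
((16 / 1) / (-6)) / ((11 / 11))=-8/3 = -2.67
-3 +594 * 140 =83157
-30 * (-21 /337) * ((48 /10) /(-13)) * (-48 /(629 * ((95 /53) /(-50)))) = -76930560/52357331 = -1.47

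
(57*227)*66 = 853974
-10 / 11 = -0.91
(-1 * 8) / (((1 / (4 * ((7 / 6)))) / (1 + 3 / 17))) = -2240/51 = -43.92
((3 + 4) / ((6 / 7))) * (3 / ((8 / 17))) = 833/16 = 52.06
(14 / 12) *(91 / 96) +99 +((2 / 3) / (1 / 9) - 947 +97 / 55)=-26583653/31680 = -839.13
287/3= 95.67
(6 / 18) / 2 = 1/6 = 0.17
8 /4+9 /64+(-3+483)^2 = 14745737/64 = 230402.14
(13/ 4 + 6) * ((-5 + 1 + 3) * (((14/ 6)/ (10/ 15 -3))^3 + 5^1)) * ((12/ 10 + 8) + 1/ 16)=-27417/80 = -342.71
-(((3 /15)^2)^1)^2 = -1/625 = 0.00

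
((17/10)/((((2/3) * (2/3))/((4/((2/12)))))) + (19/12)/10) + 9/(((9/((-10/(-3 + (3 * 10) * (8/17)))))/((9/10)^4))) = 479683/5250 = 91.37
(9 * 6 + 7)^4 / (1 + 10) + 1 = 13845852/11 = 1258713.82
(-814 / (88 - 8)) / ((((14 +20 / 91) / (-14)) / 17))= 4407403/25880 = 170.30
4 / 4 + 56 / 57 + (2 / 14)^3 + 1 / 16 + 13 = 4707215/312816 = 15.05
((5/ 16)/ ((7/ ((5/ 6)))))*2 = 25/336 = 0.07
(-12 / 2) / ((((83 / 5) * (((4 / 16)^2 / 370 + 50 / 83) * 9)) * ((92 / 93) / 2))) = -917600/6809909 = -0.13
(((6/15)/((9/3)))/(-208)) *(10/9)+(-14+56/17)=-255545/23868 = -10.71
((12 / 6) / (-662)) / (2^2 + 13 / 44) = -44/62559 = 0.00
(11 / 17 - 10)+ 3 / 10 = -1539/170 = -9.05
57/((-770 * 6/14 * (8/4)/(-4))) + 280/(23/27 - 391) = -107827/289685 = -0.37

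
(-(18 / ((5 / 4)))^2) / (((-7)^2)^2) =-5184/60025 = -0.09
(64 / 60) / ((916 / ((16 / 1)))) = 64/3435 = 0.02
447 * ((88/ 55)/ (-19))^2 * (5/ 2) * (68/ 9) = 324224/5415 = 59.88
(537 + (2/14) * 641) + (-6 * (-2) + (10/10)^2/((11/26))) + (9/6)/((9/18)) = 49737/77 = 645.94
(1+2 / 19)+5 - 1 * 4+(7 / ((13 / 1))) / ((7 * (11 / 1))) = 5739/2717 = 2.11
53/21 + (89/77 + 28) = 7318/231 = 31.68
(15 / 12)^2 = 25/16 = 1.56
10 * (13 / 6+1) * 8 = 760/3 = 253.33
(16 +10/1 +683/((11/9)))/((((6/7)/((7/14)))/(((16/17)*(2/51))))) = 360248/28611 = 12.59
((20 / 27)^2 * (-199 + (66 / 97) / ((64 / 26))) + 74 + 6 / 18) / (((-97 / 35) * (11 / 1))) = 85894970/75450771 = 1.14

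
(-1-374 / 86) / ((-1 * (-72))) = -115/1548 = -0.07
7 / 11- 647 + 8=-7022/11 = -638.36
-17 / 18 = -0.94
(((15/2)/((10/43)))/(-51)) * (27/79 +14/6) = -13631/8058 = -1.69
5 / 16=0.31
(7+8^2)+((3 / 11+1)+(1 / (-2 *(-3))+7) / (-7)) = 71.25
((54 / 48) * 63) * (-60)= -8505/2 = -4252.50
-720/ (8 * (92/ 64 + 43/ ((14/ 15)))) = -10080/5321 = -1.89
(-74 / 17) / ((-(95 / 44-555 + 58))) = -3256/370141 = -0.01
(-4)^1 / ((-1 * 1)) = 4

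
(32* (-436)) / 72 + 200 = 56/9 = 6.22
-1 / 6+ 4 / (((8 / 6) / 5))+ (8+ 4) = 161/6 = 26.83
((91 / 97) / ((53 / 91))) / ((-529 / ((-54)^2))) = -8.88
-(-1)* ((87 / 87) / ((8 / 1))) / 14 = 1/112 = 0.01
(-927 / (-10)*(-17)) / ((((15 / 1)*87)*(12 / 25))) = -1751/696 = -2.52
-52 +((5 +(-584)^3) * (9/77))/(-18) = 199168691/154 = 1293303.19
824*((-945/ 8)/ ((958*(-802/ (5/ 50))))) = 19467/1536632 = 0.01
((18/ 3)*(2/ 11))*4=48/11 = 4.36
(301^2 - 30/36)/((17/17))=543601/6 = 90600.17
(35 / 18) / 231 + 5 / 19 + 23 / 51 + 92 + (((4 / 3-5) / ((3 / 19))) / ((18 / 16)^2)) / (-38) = 482829557/5180274 = 93.21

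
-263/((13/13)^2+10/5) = -263/3 = -87.67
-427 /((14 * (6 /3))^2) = -61/112 = -0.54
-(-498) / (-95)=-498/95 = -5.24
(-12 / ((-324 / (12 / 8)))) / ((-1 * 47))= -1/846 = 0.00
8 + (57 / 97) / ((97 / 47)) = 77951/9409 = 8.28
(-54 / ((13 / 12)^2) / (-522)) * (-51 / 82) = -0.05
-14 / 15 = -0.93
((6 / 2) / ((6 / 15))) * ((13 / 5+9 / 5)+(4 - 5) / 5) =63/2 = 31.50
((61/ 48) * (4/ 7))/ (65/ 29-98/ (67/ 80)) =-118523/18732420 = -0.01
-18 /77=-0.23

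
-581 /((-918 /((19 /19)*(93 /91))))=2573/3978 = 0.65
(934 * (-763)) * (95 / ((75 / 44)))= -595768712/15 = -39717914.13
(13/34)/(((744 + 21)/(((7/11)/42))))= 13/1716660 = 0.00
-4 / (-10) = 2/5 = 0.40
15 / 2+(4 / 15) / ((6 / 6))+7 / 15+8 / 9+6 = 1361/90 = 15.12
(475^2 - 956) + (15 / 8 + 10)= 1797447/8 = 224680.88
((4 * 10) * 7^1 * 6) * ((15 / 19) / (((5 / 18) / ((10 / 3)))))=302400/19 = 15915.79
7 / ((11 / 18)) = 126/11 = 11.45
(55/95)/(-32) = -11/608 = -0.02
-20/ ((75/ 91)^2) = -33124/1125 = -29.44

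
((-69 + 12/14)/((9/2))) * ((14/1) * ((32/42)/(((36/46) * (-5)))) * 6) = 78016/315 = 247.67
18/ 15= 1.20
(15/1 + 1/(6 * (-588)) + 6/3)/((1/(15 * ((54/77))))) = 2698875/15092 = 178.83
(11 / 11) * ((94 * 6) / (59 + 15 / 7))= 987/107 = 9.22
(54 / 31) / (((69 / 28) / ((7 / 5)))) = 3528/3565 = 0.99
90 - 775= -685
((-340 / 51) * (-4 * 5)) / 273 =400/819 = 0.49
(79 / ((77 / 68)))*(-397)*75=-159951300/77 = -2077289.61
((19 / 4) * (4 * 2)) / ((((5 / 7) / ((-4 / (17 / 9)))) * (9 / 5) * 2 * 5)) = -532/85 = -6.26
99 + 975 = 1074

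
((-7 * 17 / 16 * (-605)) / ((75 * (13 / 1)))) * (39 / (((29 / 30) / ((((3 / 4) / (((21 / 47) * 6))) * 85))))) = 8217715/1856 = 4427.65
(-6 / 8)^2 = 9/16 = 0.56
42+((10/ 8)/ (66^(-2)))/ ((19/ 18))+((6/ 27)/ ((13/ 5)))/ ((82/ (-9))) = 52664569/10127 = 5200.41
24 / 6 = 4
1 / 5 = 0.20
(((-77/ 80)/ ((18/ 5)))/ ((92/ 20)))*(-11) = 0.64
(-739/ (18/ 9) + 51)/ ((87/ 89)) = -56693/174 = -325.82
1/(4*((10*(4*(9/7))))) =7/1440 = 0.00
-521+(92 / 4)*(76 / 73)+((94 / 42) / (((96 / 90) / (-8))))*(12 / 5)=-274581/511 = -537.34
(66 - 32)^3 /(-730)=-19652/365 = -53.84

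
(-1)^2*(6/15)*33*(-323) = -21318/5 = -4263.60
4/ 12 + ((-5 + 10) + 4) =28/3 = 9.33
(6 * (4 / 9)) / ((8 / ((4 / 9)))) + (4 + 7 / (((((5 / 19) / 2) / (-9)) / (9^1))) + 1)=-581047/135 = -4304.05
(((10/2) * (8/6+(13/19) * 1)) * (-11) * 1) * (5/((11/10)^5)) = -287500000/834537 = -344.50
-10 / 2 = -5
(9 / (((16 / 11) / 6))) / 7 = 297/56 = 5.30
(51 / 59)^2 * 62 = 161262/3481 = 46.33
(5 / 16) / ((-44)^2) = 5/30976 = 0.00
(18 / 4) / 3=3/2 = 1.50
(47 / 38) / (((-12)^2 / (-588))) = -5.05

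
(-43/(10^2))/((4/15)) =-1.61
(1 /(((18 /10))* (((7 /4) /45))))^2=10000/49 = 204.08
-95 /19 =-5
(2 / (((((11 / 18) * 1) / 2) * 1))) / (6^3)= 1/33 = 0.03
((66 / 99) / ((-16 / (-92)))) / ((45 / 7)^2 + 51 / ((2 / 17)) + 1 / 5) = 5635/698289 = 0.01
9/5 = 1.80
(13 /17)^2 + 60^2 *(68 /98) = 35381881/14161 = 2498.54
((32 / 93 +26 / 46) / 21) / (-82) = -1945/3683358 = 0.00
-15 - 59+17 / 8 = -575/8 = -71.88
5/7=0.71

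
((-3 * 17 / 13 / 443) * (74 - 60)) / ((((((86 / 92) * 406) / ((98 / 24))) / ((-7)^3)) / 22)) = 72286907/7181473 = 10.07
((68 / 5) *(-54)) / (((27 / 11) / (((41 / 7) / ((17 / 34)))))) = -122672/35 = -3504.91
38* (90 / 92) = 855/23 = 37.17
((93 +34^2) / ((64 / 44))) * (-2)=-13739/8 = -1717.38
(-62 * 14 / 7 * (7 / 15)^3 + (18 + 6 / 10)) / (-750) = -0.01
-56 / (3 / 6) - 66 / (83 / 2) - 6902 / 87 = -48038/249 = -192.92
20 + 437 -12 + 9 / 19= 8464/19 = 445.47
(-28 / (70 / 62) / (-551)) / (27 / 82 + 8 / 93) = 945624/8725085 = 0.11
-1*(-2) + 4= 6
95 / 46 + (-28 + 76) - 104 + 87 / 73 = -177111/3358 = -52.74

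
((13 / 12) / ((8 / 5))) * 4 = 65/24 = 2.71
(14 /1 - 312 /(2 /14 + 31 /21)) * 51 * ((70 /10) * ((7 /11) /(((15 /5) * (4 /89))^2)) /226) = -589567951/59664 = -9881.47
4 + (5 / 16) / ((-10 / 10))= 59/16 = 3.69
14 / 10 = 7/5 = 1.40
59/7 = 8.43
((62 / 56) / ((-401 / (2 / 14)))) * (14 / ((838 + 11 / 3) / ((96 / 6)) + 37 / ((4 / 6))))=-744/14565523 = 0.00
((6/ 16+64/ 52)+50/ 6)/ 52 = 3101/16224 = 0.19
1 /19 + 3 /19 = 4/19 = 0.21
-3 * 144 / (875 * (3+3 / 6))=-864/6125 = -0.14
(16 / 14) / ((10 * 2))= 2/35 = 0.06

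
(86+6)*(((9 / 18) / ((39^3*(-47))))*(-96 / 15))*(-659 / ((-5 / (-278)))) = -269673344/69699825 = -3.87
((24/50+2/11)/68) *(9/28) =117/37400 = 0.00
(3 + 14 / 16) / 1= 31/8 = 3.88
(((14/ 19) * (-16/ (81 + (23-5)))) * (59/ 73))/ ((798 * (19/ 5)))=-4720/148709979 = 0.00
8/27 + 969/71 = 26731/1917 = 13.94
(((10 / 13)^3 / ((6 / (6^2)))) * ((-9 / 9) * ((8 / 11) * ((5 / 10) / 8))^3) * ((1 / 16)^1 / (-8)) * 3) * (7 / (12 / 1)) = 2625/748596992 = 0.00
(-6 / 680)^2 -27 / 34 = -91791/115600 = -0.79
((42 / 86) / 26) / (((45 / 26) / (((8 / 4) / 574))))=1/26445 = 0.00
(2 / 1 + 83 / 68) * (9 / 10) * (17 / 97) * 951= 1874421/3880 = 483.10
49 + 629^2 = 395690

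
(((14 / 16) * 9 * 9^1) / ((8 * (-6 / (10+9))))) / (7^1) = -513/128 = -4.01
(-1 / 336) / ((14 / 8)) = -1/588 = 0.00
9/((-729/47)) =-47/81 = -0.58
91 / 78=7/6 = 1.17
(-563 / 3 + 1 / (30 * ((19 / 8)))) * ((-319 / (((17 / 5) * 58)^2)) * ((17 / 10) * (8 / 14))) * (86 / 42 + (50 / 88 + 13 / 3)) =114467167/11015592 = 10.39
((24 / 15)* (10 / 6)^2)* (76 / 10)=304/9 = 33.78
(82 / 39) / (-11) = -82/429 = -0.19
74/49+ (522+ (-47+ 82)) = 27367/49 = 558.51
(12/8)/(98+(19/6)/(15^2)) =2025/132319 = 0.02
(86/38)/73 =0.03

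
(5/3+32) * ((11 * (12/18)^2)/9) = 4444/243 = 18.29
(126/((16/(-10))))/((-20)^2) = -63/320 = -0.20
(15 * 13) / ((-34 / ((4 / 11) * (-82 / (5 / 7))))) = 44772/187 = 239.42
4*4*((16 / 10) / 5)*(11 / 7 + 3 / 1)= 4096/175 = 23.41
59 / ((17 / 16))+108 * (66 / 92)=52006/391 = 133.01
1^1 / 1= 1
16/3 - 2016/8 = -740/3 = -246.67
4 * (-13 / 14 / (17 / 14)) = -52/17 = -3.06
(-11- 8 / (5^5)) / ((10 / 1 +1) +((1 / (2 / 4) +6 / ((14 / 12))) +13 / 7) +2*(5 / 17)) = -584511/1093750 = -0.53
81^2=6561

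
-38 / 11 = -3.45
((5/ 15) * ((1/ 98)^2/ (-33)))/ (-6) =1/5704776 = 0.00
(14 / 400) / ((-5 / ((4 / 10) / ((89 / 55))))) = -77/44500 = 0.00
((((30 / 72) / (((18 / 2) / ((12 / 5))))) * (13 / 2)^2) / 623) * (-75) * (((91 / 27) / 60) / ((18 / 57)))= -208715/2076192 = -0.10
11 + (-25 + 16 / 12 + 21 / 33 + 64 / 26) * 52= -1058.58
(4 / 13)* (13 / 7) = 4/7 = 0.57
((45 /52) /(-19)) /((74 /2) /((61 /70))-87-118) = 183/653068 = 0.00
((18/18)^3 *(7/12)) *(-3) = -7/4 = -1.75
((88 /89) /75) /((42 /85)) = 748/28035 = 0.03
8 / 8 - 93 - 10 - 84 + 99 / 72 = -184.62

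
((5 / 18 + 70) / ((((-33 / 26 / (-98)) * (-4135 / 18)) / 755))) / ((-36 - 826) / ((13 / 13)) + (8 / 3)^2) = 66369030/3181469 = 20.86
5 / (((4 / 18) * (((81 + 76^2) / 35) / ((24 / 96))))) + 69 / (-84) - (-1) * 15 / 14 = 0.28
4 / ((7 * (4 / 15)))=15/7 = 2.14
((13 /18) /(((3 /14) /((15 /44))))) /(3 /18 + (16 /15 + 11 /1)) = 2275/24222 = 0.09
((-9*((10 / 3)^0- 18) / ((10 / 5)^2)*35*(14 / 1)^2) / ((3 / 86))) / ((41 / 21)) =157961790/41 = 3852726.59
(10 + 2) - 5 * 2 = 2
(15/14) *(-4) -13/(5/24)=-2334/35 = -66.69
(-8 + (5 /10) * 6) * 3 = -15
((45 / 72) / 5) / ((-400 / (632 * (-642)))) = 25359/200 = 126.80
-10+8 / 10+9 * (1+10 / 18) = 4.80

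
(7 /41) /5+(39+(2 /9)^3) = 5835098/149445 = 39.05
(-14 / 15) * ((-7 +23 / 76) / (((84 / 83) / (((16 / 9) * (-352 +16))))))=-9463328/2565 = -3689.41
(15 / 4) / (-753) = -5/1004 = 0.00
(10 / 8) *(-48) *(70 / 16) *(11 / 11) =-262.50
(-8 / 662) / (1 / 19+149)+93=21794345/234348 = 93.00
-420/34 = -210/17 = -12.35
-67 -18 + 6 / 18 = -254/3 = -84.67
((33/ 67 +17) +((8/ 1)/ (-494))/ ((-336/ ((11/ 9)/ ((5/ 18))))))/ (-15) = -60792377/52129350 = -1.17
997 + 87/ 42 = 13987/14 = 999.07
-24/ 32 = -3/4 = -0.75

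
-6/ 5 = -1.20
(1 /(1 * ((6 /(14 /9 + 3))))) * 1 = 41/54 = 0.76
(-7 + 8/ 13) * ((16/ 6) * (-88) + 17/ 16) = 930679/624 = 1491.47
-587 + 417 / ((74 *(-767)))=-33317363/56758 = -587.01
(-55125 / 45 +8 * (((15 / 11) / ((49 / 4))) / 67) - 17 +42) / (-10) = 4333512/36113 = 120.00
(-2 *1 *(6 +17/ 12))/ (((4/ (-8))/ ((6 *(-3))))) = -534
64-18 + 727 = 773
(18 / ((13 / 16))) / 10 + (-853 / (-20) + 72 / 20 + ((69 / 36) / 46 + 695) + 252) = 1552991/1560 = 995.51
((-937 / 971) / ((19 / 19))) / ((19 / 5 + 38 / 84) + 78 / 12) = -98385/1096259 = -0.09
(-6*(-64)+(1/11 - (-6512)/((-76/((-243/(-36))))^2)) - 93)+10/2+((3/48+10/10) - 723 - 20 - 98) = -3911263/7942 = -492.48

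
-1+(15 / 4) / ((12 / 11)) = 39/16 = 2.44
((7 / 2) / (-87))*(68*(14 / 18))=-1666/783 = -2.13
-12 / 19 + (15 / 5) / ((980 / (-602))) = -3291/1330 = -2.47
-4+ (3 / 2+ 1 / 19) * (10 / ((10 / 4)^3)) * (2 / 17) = -31356/8075 = -3.88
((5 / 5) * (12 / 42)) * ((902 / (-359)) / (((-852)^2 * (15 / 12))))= -451/570061485 = 0.00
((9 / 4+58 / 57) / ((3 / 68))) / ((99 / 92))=1165180/16929 = 68.83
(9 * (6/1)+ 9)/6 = 21/2 = 10.50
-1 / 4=-0.25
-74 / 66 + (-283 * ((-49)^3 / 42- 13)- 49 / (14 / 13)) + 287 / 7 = 8760439/11 = 796403.55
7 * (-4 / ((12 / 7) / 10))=-490/3 = -163.33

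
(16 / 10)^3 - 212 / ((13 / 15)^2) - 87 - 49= -8748972/21125 = -414.15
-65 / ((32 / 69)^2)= -309465/1024 = -302.21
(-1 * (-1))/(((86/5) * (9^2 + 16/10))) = 25/35518 = 0.00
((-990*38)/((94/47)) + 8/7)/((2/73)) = -4805663/7 = -686523.29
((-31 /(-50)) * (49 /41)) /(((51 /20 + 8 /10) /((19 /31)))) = 1862/13735 = 0.14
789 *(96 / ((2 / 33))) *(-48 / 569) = -59989248/569 = -105429.26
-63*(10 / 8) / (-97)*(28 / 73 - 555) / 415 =-2550681/2350892 = -1.08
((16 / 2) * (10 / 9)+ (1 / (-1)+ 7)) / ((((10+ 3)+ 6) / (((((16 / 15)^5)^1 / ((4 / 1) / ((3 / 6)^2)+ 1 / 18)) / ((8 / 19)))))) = 35127296/219459375 = 0.16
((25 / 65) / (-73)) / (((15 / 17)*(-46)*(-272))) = -1/2095392 = 0.00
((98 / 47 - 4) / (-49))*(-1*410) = -36900/2303 = -16.02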